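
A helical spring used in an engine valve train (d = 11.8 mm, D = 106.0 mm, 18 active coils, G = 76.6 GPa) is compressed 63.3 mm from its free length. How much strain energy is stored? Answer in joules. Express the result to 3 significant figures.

k = Gd⁴/(8D³N_a) = (76.6×10³)(11.8⁴)/(8·106.0³·18) = 8.6592 N/mm
U = ½kδ² = 0.5 × 8.6592 × 63.3² = 17348 N·mm = 17.348 J

17.3 J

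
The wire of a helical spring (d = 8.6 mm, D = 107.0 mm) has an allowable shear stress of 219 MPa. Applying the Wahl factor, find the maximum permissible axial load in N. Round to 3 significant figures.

459 N

C = D/d = 107.0/8.6 = 12.4419
K_W = (4C−1)/(4C−4) + 0.615/C = 48.767/45.767 + 0.0494 = 1.1150
τ_max = K·8FD/(πd³) → F_max = τ_allow·πd³/(8DK)
F_max = 219·π·8.6³/(8·107.0·1.1150) = 4.3761e+05/954.42 = 458.51 N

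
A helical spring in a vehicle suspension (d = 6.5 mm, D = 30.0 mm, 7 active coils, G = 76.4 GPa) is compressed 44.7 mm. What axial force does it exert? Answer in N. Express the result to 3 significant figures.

4030 N

k = Gd⁴/(8D³N_a) = (76.4×10³)(6.5⁴)/(8·30.0³·7) = 90.198 N/mm
F = k·δ = 90.198 × 44.7 = 4031.8 N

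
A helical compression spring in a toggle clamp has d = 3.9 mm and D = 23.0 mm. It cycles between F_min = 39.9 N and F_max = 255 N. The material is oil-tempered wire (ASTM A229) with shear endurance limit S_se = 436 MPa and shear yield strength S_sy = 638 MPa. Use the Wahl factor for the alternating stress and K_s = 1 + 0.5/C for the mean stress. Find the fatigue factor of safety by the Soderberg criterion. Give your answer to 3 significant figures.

1.81

C = D/d = 23.0/3.9 = 5.8974; K_W = (4C−1)/(4C−4)+0.615/C = 1.2574; K_s = 1+0.5/C = 1.0848
F_a = (F_max−F_min)/2 = 107.55 N; F_m = (F_max+F_min)/2 = 147.45 N
τ_a = K_W·8F_aD/(πd³) = 1.2574 × 106.19 = 133.53 MPa
τ_m = K_s·8F_mD/(πd³) = 1.0848 × 145.59 = 157.93 MPa
Soderberg: 1/n_f = τ_a/S_se + τ_m/S_sy = 133.53/436 + 157.93/638 = 0.30625 + 0.24754 = 0.55379
n_f = 1/0.55379 = 1.806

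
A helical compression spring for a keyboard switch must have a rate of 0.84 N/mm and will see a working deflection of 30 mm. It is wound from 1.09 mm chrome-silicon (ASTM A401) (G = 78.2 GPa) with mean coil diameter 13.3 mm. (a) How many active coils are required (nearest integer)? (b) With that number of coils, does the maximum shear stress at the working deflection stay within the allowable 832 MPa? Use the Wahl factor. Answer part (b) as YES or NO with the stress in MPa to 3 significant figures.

(a) 7 coils; (b) YES, τ_max = 735 MPa

N_a = Gd⁴/(8D³k) = (78.2×10³)(1.09⁴)/(8·13.3³·0.84) = 6.982 → N_a = 7
Actual rate k = Gd⁴/(8D³·7) = 0.83786 N/mm
Working load F = kδ = 0.83786·30 = 25.136 N
C = 13.3/1.09 = 12.2018; K_W = (4C−1)/(4C−4)+0.615/C = 1.1174
τ_max = K_W·8FD/(πd³) = 1.1174·657.36 = 734.5 MPa
τ_max ≤ 832 MPa → acceptable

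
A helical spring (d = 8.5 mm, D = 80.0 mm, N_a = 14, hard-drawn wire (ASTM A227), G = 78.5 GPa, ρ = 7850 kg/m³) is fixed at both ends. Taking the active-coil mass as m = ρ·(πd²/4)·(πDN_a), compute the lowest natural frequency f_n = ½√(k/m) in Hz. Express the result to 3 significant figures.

k = Gd⁴/(8D³N_a) = (78.5×10³)(8.5⁴)/(8·80.0³·14) = 7.1459 N/mm = 7145.9 N/m
Wire length L = πDN_a = π·80.0·14 = 3518.6 mm
m = ρ·(πd²/4)·L = 7850 × 56.745×10⁻⁶ m² × 3.5186 m = 1.5673 kg
f_n = ½√(k/m) = 0.5·√(7145.9/1.5673) = 0.5·√(4559.2) = 33.761 Hz

33.8 Hz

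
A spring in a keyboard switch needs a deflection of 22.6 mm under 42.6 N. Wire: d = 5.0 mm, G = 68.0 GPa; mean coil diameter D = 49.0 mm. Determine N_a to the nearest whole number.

24

Required rate k = F/δ = 42.6/22.6 = 1.885 N/mm
N_a = Gd⁴/(8D³k) = (68.0×10³ × 5.0⁴)/(8 × 49.0³ × 1.885)
    = 4.25e+07 / 1.77411e+06 = 23.96 → 24 coils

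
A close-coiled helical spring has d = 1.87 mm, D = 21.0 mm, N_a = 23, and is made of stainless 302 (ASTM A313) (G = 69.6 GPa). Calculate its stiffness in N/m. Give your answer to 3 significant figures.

499 N/m

k = Gd⁴/(8D³N_a) = (69.6×10³ × 1.87⁴) / (8 × 21.0³ × 23)
  = 851090 / 1.70402e+06 = 0.49946 N/mm = 499.46 N/m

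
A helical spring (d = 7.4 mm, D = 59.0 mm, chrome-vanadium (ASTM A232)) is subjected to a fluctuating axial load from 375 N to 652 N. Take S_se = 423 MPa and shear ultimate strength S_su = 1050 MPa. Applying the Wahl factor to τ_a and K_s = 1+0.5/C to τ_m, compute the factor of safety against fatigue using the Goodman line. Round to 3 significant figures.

C = D/d = 59.0/7.4 = 7.9730; K_W = (4C−1)/(4C−4)+0.615/C = 1.1847; K_s = 1+0.5/C = 1.0627
F_a = (F_max−F_min)/2 = 138.5 N; F_m = (F_max+F_min)/2 = 513.5 N
τ_a = K_W·8F_aD/(πd³) = 1.1847 × 51.351 = 60.835 MPa
τ_m = K_s·8F_mD/(πd³) = 1.0627 × 190.39 = 202.33 MPa
Goodman: 1/n_f = τ_a/S_se + τ_m/S_su = 60.835/423 + 202.33/1050 = 0.14382 + 0.19269 = 0.33651
n_f = 1/0.33651 = 2.972

2.97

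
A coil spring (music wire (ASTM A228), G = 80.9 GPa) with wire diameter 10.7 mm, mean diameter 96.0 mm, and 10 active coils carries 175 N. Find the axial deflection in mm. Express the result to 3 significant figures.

11.7 mm

k = Gd⁴/(8D³N_a) = (80.9×10³)(10.7⁴)/(8·96.0³·10) = 14.982 N/mm
δ = F/k = 175 / 14.982 = 11.68 mm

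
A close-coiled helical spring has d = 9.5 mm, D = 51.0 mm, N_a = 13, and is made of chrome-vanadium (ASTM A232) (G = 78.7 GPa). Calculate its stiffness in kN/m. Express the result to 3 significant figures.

k = Gd⁴/(8D³N_a) = (78.7×10³ × 9.5⁴) / (8 × 51.0³ × 13)
  = 6.41016e+08 / 1.37957e+07 = 46.465 N/mm

46.5 kN/m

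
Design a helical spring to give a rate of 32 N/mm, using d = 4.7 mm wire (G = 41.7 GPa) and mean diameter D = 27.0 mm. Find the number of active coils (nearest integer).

4

N_a = Gd⁴/(8D³k) = (41.7×10³ × 4.7⁴)/(8 × 27.0³ × 32)
    = 2.03483e+07 / 5.03885e+06 = 4.038 → 4 coils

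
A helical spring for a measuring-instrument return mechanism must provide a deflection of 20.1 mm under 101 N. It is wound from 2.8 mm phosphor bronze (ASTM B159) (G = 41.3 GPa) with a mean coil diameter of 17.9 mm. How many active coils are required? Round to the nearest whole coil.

11

Required rate k = F/δ = 101/20.1 = 5.0249 N/mm
N_a = Gd⁴/(8D³k) = (41.3×10³ × 2.8⁴)/(8 × 17.9³ × 5.0249)
    = 2.53853e+06 / 230555 = 11.01 → 11 coils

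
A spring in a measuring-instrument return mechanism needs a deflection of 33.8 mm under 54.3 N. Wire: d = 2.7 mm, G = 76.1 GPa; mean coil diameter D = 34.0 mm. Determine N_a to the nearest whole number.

Required rate k = F/δ = 54.3/33.8 = 1.6065 N/mm
N_a = Gd⁴/(8D³k) = (76.1×10³ × 2.7⁴)/(8 × 34.0³ × 1.6065)
    = 4.04427e+06 / 505138 = 8.006 → 8 coils

8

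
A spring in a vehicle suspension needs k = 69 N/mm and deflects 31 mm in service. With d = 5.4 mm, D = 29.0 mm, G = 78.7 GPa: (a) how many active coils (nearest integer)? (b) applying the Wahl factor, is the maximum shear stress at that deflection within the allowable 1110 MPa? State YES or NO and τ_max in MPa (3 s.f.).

N_a = Gd⁴/(8D³k) = (78.7×10³)(5.4⁴)/(8·29.0³·69) = 4.971 → N_a = 5
Actual rate k = Gd⁴/(8D³·5) = 68.596 N/mm
Working load F = kδ = 68.596·31 = 2126.5 N
C = 29.0/5.4 = 5.3704; K_W = (4C−1)/(4C−4)+0.615/C = 1.2861
τ_max = K_W·8FD/(πd³) = 1.2861·997.27 = 1282.6 MPa
τ_max > 1110 MPa → exceeds allowable

(a) 5 coils; (b) NO, τ_max = 1280 MPa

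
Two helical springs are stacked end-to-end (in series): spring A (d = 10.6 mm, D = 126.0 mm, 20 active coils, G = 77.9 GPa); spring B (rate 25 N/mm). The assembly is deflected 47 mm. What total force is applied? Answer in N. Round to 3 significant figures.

129 N

k_A = Gd⁴/(8D³N_a) = (77.9×10³)(10.6⁴)/(8·126.0³·20) = 3.0728 N/mm
Series: 1/k_eq = 1/3.0728 + 1/25 = 0.36544; k_eq = 2.7364 N/mm
F = k_eq·δ = 2.7364·47 = 128.61 N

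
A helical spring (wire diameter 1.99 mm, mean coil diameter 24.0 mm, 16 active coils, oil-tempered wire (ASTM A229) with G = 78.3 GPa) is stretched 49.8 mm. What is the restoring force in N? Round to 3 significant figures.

34.6 N

k = Gd⁴/(8D³N_a) = (78.3×10³)(1.99⁴)/(8·24.0³·16) = 0.69395 N/mm
F = k·δ = 0.69395 × 49.8 = 34.559 N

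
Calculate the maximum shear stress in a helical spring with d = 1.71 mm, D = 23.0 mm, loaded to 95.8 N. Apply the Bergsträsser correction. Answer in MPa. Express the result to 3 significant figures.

Spring index C = D/d = 23.0/1.71 = 13.4503
K_B = (4C+2)/(4C−3) = 55.801/50.801 = 1.0984
τ₀ = 8FD/(πd³) = 8·95.8·23.0/(π·1.71³) = 17627.2/15.709 = 1122.1 MPa
τ_max = K·τ₀ = 1.0984 × 1122.1 = 1232.6 MPa

1230 MPa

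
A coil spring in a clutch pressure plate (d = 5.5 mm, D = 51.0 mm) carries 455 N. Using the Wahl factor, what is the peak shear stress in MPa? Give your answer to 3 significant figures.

411 MPa

Spring index C = D/d = 51.0/5.5 = 9.2727
K_W = (4C−1)/(4C−4) + 0.615/C = 36.091/33.091 + 0.0663 = 1.1570
τ₀ = 8FD/(πd³) = 8·455·51.0/(π·5.5³) = 185640/522.68 = 355.17 MPa
τ_max = K·τ₀ = 1.1570 × 355.17 = 410.92 MPa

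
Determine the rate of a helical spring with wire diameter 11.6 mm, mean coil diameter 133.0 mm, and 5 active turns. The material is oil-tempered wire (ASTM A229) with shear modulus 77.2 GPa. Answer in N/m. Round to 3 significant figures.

k = Gd⁴/(8D³N_a) = (77.2×10³ × 11.6⁴) / (8 × 133.0³ × 5)
  = 1.39781e+09 / 9.41055e+07 = 14.854 N/mm = 14854 N/m

14900 N/m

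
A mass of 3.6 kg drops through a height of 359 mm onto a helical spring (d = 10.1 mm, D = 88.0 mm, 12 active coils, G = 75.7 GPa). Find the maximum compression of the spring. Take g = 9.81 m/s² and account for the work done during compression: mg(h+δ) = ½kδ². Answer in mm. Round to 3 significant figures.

k = Gd⁴/(8D³N_a) = (75.7×10³)(10.1⁴)/(8·88.0³·12) = 12.041 N/mm
W = mg = 3.6 × 9.81 = 35.316 N
½kδ² − Wδ − Wh = 0 → δ = (W + √(W² + 2kWh))/k
δ = (35.316 + √(1247.2 + 305322))/12.041 = (35.316 + 553.69)/12.041 = 48.916 mm

48.9 mm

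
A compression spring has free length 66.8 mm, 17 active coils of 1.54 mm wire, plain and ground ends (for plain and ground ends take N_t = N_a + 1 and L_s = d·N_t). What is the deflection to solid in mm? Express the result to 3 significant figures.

39.1 mm

N_t = 18; L_s = 1.54·18 = 27.72 mm
δ_solid = L₀ − L_s = 66.8 − 27.72 = 39.08 mm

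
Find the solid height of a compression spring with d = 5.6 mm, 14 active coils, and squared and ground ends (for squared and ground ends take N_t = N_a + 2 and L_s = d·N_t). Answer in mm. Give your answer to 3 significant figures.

squared and ground ends: N_t = N_a + 2 = 14 + 2 = 16
L_s = d·N_t = 5.6 × 16 = 89.6 mm

89.6 mm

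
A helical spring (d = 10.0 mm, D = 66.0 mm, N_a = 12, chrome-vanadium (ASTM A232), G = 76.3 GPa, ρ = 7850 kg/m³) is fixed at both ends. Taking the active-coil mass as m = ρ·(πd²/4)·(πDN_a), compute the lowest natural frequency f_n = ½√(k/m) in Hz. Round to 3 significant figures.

k = Gd⁴/(8D³N_a) = (76.3×10³)(10.0⁴)/(8·66.0³·12) = 27.645 N/mm = 27645 N/m
Wire length L = πDN_a = π·66.0·12 = 2488.1 mm
m = ρ·(πd²/4)·L = 7850 × 78.54×10⁻⁶ m² × 2.4881 m = 1.534 kg
f_n = ½√(k/m) = 0.5·√(27645/1.534) = 0.5·√(18021) = 67.122 Hz

67.1 Hz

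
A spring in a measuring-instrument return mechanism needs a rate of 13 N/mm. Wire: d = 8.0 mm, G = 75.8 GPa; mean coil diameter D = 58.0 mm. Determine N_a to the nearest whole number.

N_a = Gd⁴/(8D³k) = (75.8×10³ × 8.0⁴)/(8 × 58.0³ × 13)
    = 3.10477e+08 / 2.02916e+07 = 15.3 → 15 coils

15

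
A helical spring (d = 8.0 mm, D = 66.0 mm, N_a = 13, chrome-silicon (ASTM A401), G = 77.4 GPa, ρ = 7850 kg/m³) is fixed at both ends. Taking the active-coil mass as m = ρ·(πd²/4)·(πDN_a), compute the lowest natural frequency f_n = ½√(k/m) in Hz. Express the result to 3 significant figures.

k = Gd⁴/(8D³N_a) = (77.4×10³)(8.0⁴)/(8·66.0³·13) = 10.603 N/mm = 10603 N/m
Wire length L = πDN_a = π·66.0·13 = 2695.5 mm
m = ρ·(πd²/4)·L = 7850 × 50.265×10⁻⁶ m² × 2.6955 m = 1.0636 kg
f_n = ½√(k/m) = 0.5·√(10603/1.0636) = 0.5·√(9969.2) = 49.923 Hz

49.9 Hz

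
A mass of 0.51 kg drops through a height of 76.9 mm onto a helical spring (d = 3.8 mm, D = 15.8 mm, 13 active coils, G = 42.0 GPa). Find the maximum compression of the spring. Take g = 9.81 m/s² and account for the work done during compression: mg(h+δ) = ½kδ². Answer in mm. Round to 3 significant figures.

k = Gd⁴/(8D³N_a) = (42.0×10³)(3.8⁴)/(8·15.8³·13) = 21.349 N/mm
W = mg = 0.51 × 9.81 = 5.0031 N
½kδ² − Wδ − Wh = 0 → δ = (W + √(W² + 2kWh))/k
δ = (5.0031 + √(25.031 + 16427.6))/21.349 = (5.0031 + 128.27)/21.349 = 6.2425 mm

6.24 mm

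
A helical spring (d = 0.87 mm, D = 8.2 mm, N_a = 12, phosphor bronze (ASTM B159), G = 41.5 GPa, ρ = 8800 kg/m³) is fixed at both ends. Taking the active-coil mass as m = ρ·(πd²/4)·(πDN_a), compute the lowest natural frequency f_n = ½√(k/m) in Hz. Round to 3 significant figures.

264 Hz

k = Gd⁴/(8D³N_a) = (41.5×10³)(0.87⁴)/(8·8.2³·12) = 0.44917 N/mm = 449.17 N/m
Wire length L = πDN_a = π·8.2·12 = 309.13 mm
m = ρ·(πd²/4)·L = 8800 × 0.59447×10⁻⁶ m² × 0.30913 m = 0.0016172 kg
f_n = ½√(k/m) = 0.5·√(449.17/0.0016172) = 0.5·√(2.7775e+05) = 263.51 Hz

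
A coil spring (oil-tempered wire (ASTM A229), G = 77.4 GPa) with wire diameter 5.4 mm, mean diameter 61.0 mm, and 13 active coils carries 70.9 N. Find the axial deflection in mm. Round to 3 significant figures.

25.4 mm

k = Gd⁴/(8D³N_a) = (77.4×10³)(5.4⁴)/(8·61.0³·13) = 2.788 N/mm
δ = F/k = 70.9 / 2.788 = 25.43 mm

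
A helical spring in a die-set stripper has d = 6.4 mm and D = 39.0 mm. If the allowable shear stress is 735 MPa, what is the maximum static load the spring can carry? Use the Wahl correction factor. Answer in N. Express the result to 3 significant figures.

1550 N

C = D/d = 39.0/6.4 = 6.0938
K_W = (4C−1)/(4C−4) + 0.615/C = 23.375/20.375 + 0.1009 = 1.2482
τ_max = K·8FD/(πd³) → F_max = τ_allow·πd³/(8DK)
F_max = 735·π·6.4³/(8·39.0·1.2482) = 6.0531e+05/389.43 = 1554.4 N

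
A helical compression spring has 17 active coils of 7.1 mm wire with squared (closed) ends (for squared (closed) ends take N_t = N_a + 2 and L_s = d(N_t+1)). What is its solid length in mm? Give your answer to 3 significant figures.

squared (closed) ends: N_t = N_a + 2 = 17 + 2 = 19
L_s = d·(N_t+1) = 7.1 × 20 = 142 mm

142 mm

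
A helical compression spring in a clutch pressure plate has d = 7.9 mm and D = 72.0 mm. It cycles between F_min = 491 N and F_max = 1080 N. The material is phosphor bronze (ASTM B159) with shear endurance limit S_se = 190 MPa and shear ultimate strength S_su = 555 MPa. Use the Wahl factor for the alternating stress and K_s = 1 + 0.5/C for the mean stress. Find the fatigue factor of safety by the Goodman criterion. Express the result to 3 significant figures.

0.817

C = D/d = 72.0/7.9 = 9.1139; K_W = (4C−1)/(4C−4)+0.615/C = 1.1599; K_s = 1+0.5/C = 1.0549
F_a = (F_max−F_min)/2 = 294.5 N; F_m = (F_max+F_min)/2 = 785.5 N
τ_a = K_W·8F_aD/(πd³) = 1.1599 × 109.52 = 127.03 MPa
τ_m = K_s·8F_mD/(πd³) = 1.0549 × 292.1 = 308.13 MPa
Goodman: 1/n_f = τ_a/S_se + τ_m/S_su = 127.03/190 + 308.13/555 = 0.66857 + 0.55519 = 1.2238
n_f = 1/1.2238 = 0.8172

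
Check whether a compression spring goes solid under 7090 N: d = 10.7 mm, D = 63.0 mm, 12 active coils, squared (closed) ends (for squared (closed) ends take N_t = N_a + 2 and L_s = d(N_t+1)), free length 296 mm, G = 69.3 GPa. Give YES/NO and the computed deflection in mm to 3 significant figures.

YES, δ = 187 mm

k = Gd⁴/(8D³N_a) = (69.3×10³)(10.7⁴)/(8·63.0³·12) = 37.842 N/mm
N_t = 14; L_s = 10.7·15 = 160.5 mm; δ_solid = L₀ − L_s = 296 − 160.5 = 135.5 mm
δ = F/k = 7090/37.842 = 187.36 mm
δ ≥ δ_solid → spring goes solid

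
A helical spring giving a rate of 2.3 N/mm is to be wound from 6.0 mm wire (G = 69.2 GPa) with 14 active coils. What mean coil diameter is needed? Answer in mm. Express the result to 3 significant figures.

70.3 mm

D = (Gd⁴/(8N_a·k))^(1/3) = (69.2×10³·6.0⁴/(8·14·2.3))^(1/3)
  = (348149)^(1/3) = 70.3485 mm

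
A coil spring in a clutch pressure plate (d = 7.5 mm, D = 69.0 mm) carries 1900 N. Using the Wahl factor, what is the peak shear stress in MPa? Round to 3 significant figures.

Spring index C = D/d = 69.0/7.5 = 9.2000
K_W = (4C−1)/(4C−4) + 0.615/C = 35.800/32.800 + 0.0668 = 1.1583
τ₀ = 8FD/(πd³) = 8·1900·69.0/(π·7.5³) = 1.0488e+06/1325.4 = 791.33 MPa
τ_max = K·τ₀ = 1.1583 × 791.33 = 916.61 MPa

917 MPa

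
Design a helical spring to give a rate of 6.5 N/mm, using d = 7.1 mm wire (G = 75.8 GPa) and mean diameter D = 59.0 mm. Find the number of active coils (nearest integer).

N_a = Gd⁴/(8D³k) = (75.8×10³ × 7.1⁴)/(8 × 59.0³ × 6.5)
    = 1.92621e+08 / 1.06797e+07 = 18.04 → 18 coils

18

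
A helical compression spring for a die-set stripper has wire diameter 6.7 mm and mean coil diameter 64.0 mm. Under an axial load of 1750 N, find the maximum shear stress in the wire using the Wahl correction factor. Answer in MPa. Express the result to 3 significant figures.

Spring index C = D/d = 64.0/6.7 = 9.5522
K_W = (4C−1)/(4C−4) + 0.615/C = 37.209/34.209 + 0.0644 = 1.1521
τ₀ = 8FD/(πd³) = 8·1750·64.0/(π·6.7³) = 896000/944.87 = 948.27 MPa
τ_max = K·τ₀ = 1.1521 × 948.27 = 1092.5 MPa

1090 MPa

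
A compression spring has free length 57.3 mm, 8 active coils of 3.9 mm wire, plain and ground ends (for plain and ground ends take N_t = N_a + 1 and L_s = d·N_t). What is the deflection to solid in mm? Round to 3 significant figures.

N_t = 9; L_s = 3.9·9 = 35.1 mm
δ_solid = L₀ − L_s = 57.3 − 35.1 = 22.2 mm

22.2 mm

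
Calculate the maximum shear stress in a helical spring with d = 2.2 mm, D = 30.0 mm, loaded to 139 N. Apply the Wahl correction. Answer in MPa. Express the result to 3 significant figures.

1100 MPa

Spring index C = D/d = 30.0/2.2 = 13.6364
K_W = (4C−1)/(4C−4) + 0.615/C = 53.545/50.545 + 0.0451 = 1.1045
τ₀ = 8FD/(πd³) = 8·139·30.0/(π·2.2³) = 33360/33.452 = 997.26 MPa
τ_max = K·τ₀ = 1.1045 × 997.26 = 1101.4 MPa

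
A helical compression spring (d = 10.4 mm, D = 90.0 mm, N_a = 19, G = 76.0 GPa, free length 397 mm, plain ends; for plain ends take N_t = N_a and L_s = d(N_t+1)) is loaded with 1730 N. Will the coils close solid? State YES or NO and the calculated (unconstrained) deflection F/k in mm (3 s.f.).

k = Gd⁴/(8D³N_a) = (76.0×10³)(10.4⁴)/(8·90.0³·19) = 8.0237 N/mm
N_t = 19; L_s = 10.4·20 = 208 mm; δ_solid = L₀ − L_s = 397 − 208 = 189 mm
δ = F/k = 1730/8.0237 = 215.61 mm
δ ≥ δ_solid → spring goes solid

YES, δ = 216 mm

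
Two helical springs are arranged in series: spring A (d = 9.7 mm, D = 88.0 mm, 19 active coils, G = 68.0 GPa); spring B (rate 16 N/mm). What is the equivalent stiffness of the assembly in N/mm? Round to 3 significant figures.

k_A = Gd⁴/(8D³N_a) = (68.0×10³)(9.7⁴)/(8·88.0³·19) = 5.8117 N/mm
Series: 1/k_eq = 1/5.8117 + 1/16 = 0.23457; k_eq = 4.2632 N/mm

4.26 N/mm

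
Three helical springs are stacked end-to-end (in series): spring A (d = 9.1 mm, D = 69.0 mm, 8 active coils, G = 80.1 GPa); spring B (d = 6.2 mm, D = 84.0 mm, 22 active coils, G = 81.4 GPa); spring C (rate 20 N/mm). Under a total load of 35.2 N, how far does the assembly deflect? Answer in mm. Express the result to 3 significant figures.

33.6 mm

k_A = Gd⁴/(8D³N_a) = (80.1×10³)(9.1⁴)/(8·69.0³·8) = 26.126 N/mm
k_B = Gd⁴/(8D³N_a) = (81.4×10³)(6.2⁴)/(8·84.0³·22) = 1.153 N/mm
Series: 1/k_eq = 1/26.126 + 1/1.153 + 1/20 = 0.95556; k_eq = 1.0465 N/mm
δ = F/k_eq = 35.2/1.0465 = 33.636 mm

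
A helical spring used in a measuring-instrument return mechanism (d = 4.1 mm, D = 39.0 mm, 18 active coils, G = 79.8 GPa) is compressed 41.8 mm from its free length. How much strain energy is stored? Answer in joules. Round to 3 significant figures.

k = Gd⁴/(8D³N_a) = (79.8×10³)(4.1⁴)/(8·39.0³·18) = 2.6399 N/mm
U = ½kδ² = 0.5 × 2.6399 × 41.8² = 2306.2 N·mm = 2.3062 J

2.31 J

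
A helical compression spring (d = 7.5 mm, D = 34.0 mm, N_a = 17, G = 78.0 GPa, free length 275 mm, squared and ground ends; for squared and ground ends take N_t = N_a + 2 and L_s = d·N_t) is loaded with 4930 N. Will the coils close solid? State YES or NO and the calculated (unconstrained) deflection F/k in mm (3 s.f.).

k = Gd⁴/(8D³N_a) = (78.0×10³)(7.5⁴)/(8·34.0³·17) = 46.17 N/mm
N_t = 19; L_s = 7.5·19 = 142.5 mm; δ_solid = L₀ − L_s = 275 − 142.5 = 132.5 mm
δ = F/k = 4930/46.17 = 106.78 mm
δ < δ_solid → spring does not go solid

NO, δ = 107 mm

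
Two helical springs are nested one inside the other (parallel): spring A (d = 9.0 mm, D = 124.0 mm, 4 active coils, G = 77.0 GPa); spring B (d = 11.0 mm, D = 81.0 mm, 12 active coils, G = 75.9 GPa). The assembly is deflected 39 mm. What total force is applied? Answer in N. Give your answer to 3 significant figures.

k_A = Gd⁴/(8D³N_a) = (77.0×10³)(9.0⁴)/(8·124.0³·4) = 8.2803 N/mm
k_B = Gd⁴/(8D³N_a) = (75.9×10³)(11.0⁴)/(8·81.0³·12) = 21.781 N/mm
Parallel: k_eq = 8.2803 + 21.781 = 30.062 N/mm
F = k_eq·δ = 30.062·39 = 1172.4 N

1170 N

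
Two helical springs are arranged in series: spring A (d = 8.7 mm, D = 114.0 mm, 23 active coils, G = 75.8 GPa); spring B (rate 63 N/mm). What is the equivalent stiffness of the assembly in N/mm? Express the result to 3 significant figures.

k_A = Gd⁴/(8D³N_a) = (75.8×10³)(8.7⁴)/(8·114.0³·23) = 1.593 N/mm
Series: 1/k_eq = 1/1.593 + 1/63 = 0.64362; k_eq = 1.5537 N/mm

1.55 N/mm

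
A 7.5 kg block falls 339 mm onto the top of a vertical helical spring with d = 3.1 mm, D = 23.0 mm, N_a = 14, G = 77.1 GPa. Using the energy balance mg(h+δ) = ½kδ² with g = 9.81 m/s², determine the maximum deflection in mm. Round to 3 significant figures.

113 mm

k = Gd⁴/(8D³N_a) = (77.1×10³)(3.1⁴)/(8·23.0³·14) = 5.2252 N/mm
W = mg = 7.5 × 9.81 = 73.575 N
½kδ² − Wδ − Wh = 0 → δ = (W + √(W² + 2kWh))/k
δ = (73.575 + √(5413.3 + 260651))/5.2252 = (73.575 + 515.81)/5.2252 = 112.8 mm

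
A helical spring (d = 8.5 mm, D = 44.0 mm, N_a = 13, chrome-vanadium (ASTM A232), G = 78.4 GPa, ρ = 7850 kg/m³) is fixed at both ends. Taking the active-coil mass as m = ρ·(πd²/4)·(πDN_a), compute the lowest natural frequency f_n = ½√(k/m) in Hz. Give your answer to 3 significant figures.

k = Gd⁴/(8D³N_a) = (78.4×10³)(8.5⁴)/(8·44.0³·13) = 46.196 N/mm = 46196 N/m
Wire length L = πDN_a = π·44.0·13 = 1797 mm
m = ρ·(πd²/4)·L = 7850 × 56.745×10⁻⁶ m² × 1.797 m = 0.80047 kg
f_n = ½√(k/m) = 0.5·√(46196/0.80047) = 0.5·√(57711) = 120.12 Hz

120 Hz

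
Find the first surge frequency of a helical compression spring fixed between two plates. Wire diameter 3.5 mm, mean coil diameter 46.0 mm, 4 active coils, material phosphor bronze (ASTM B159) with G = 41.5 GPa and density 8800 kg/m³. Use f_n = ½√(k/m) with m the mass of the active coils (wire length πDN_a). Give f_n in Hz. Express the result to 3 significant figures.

101 Hz

k = Gd⁴/(8D³N_a) = (41.5×10³)(3.5⁴)/(8·46.0³·4) = 1.9994 N/mm = 1999.4 N/m
Wire length L = πDN_a = π·46.0·4 = 578.05 mm
m = ρ·(πd²/4)·L = 8800 × 9.6211×10⁻⁶ m² × 0.57805 m = 0.048941 kg
f_n = ½√(k/m) = 0.5·√(1999.4/0.048941) = 0.5·√(40853) = 101.06 Hz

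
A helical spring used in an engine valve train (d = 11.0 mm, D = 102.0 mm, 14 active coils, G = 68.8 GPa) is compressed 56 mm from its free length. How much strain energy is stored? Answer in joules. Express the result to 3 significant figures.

13.3 J

k = Gd⁴/(8D³N_a) = (68.8×10³)(11.0⁴)/(8·102.0³·14) = 8.475 N/mm
U = ½kδ² = 0.5 × 8.475 × 56² = 13289 N·mm = 13.289 J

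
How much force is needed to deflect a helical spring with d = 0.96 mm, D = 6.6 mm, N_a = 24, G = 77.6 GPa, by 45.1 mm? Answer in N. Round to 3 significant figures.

53.9 N

k = Gd⁴/(8D³N_a) = (77.6×10³)(0.96⁴)/(8·6.6³·24) = 1.194 N/mm
F = k·δ = 1.194 × 45.1 = 53.851 N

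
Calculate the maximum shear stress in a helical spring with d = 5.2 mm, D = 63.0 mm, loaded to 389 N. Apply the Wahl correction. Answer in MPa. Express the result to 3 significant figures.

Spring index C = D/d = 63.0/5.2 = 12.1154
K_W = (4C−1)/(4C−4) + 0.615/C = 47.462/44.462 + 0.0508 = 1.1182
τ₀ = 8FD/(πd³) = 8·389·63.0/(π·5.2³) = 196056/441.73 = 443.83 MPa
τ_max = K·τ₀ = 1.1182 × 443.83 = 496.31 MPa

496 MPa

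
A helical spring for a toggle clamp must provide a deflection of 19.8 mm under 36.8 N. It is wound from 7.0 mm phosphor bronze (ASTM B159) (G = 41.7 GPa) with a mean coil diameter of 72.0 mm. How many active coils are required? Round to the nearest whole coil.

18

Required rate k = F/δ = 36.8/19.8 = 1.8586 N/mm
N_a = Gd⁴/(8D³k) = (41.7×10³ × 7.0⁴)/(8 × 72.0³ × 1.8586)
    = 1.00122e+08 / 5.54971e+06 = 18.04 → 18 coils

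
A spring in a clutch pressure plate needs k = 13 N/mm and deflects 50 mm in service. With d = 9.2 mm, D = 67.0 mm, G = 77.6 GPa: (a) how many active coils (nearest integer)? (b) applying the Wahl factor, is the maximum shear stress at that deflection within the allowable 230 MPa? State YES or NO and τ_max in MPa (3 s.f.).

N_a = Gd⁴/(8D³k) = (77.6×10³)(9.2⁴)/(8·67.0³·13) = 17.77 → N_a = 18
Actual rate k = Gd⁴/(8D³·18) = 12.836 N/mm
Working load F = kδ = 12.836·50 = 641.79 N
C = 67.0/9.2 = 7.2826; K_W = (4C−1)/(4C−4)+0.615/C = 1.2038
τ_max = K_W·8FD/(πd³) = 1.2038·140.62 = 169.28 MPa
τ_max ≤ 230 MPa → acceptable

(a) 18 coils; (b) YES, τ_max = 169 MPa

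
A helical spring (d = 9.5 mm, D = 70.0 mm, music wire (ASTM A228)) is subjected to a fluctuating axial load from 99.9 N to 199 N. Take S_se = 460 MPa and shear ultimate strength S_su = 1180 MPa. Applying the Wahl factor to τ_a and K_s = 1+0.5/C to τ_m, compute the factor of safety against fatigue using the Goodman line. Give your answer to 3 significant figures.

18.2

C = D/d = 70.0/9.5 = 7.3684; K_W = (4C−1)/(4C−4)+0.615/C = 1.2012; K_s = 1+0.5/C = 1.0679
F_a = (F_max−F_min)/2 = 49.55 N; F_m = (F_max+F_min)/2 = 149.45 N
τ_a = K_W·8F_aD/(πd³) = 1.2012 × 10.302 = 12.375 MPa
τ_m = K_s·8F_mD/(πd³) = 1.0679 × 31.072 = 33.18 MPa
Goodman: 1/n_f = τ_a/S_se + τ_m/S_su = 12.375/460 + 33.18/1180 = 0.02690 + 0.02812 = 0.05502
n_f = 1/0.05502 = 18.18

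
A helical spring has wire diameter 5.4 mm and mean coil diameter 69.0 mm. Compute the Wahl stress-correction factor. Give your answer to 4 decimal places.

C = D/d = 69.0/5.4 = 12.7778
K_W = (4C−1)/(4C−4) + 0.615/C = 50.111/47.111 + 0.0481 = 1.1118

1.1118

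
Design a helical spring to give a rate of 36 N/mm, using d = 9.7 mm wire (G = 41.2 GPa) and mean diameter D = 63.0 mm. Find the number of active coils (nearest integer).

N_a = Gd⁴/(8D³k) = (41.2×10³ × 9.7⁴)/(8 × 63.0³ × 36)
    = 3.64741e+08 / 7.20135e+07 = 5.065 → 5 coils

5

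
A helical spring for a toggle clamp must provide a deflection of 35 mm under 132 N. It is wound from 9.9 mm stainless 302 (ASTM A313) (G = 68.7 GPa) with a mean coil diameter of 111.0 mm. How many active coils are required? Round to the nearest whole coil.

16

Required rate k = F/δ = 132/35 = 3.7714 N/mm
N_a = Gd⁴/(8D³k) = (68.7×10³ × 9.9⁴)/(8 × 111.0³ × 3.7714)
    = 6.59929e+08 / 4.12634e+07 = 15.99 → 16 coils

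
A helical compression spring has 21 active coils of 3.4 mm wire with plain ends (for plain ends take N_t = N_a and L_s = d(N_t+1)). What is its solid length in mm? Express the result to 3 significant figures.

plain ends: N_t = N_a = 21
L_s = d·(N_t+1) = 3.4 × 22 = 74.8 mm

74.8 mm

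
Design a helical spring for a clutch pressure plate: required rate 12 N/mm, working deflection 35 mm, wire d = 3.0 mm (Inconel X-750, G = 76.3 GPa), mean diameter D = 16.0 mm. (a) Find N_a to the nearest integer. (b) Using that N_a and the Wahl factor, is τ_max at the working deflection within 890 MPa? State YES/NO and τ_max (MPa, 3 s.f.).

N_a = Gd⁴/(8D³k) = (76.3×10³)(3.0⁴)/(8·16.0³·12) = 15.72 → N_a = 16
Actual rate k = Gd⁴/(8D³·16) = 11.788 N/mm
Working load F = kδ = 11.788·35 = 412.58 N
C = 16.0/3.0 = 5.3333; K_W = (4C−1)/(4C−4)+0.615/C = 1.2884
τ_max = K_W·8FD/(πd³) = 1.2884·622.59 = 802.14 MPa
τ_max ≤ 890 MPa → acceptable

(a) 16 coils; (b) YES, τ_max = 802 MPa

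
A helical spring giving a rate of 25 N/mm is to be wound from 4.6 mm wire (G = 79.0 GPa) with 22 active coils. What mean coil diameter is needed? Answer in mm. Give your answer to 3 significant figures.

20.0 mm

D = (Gd⁴/(8N_a·k))^(1/3) = (79.0×10³·4.6⁴/(8·22·25))^(1/3)
  = (8039.07)^(1/3) = 20.0325 mm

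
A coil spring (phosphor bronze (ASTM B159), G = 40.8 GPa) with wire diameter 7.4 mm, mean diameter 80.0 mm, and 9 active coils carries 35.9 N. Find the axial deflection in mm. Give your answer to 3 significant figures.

10.8 mm

k = Gd⁴/(8D³N_a) = (40.8×10³)(7.4⁴)/(8·80.0³·9) = 3.3188 N/mm
δ = F/k = 35.9 / 3.3188 = 10.817 mm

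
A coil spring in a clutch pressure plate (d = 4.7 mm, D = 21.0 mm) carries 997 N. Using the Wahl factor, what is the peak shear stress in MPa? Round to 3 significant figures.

Spring index C = D/d = 21.0/4.7 = 4.4681
K_W = (4C−1)/(4C−4) + 0.615/C = 16.872/13.872 + 0.1376 = 1.3539
τ₀ = 8FD/(πd³) = 8·997·21.0/(π·4.7³) = 167496/326.17 = 513.52 MPa
τ_max = K·τ₀ = 1.3539 × 513.52 = 695.26 MPa

695 MPa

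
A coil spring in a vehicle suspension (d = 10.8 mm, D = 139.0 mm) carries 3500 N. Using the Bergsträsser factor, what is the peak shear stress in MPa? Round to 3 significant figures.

Spring index C = D/d = 139.0/10.8 = 12.8704
K_B = (4C+2)/(4C−3) = 53.481/48.481 = 1.1031
τ₀ = 8FD/(πd³) = 8·3500·139.0/(π·10.8³) = 3.892e+06/3957.5 = 983.45 MPa
τ_max = K·τ₀ = 1.1031 × 983.45 = 1084.9 MPa

1080 MPa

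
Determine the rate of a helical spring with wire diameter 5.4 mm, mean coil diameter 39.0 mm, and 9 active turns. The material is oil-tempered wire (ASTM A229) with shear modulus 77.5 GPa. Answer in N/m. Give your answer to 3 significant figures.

k = Gd⁴/(8D³N_a) = (77.5×10³ × 5.4⁴) / (8 × 39.0³ × 9)
  = 6.58987e+07 / 4.27097e+06 = 15.429 N/mm = 15429 N/m

15400 N/m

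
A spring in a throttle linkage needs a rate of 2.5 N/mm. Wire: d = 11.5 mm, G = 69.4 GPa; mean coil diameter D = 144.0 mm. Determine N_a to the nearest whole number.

20

N_a = Gd⁴/(8D³k) = (69.4×10³ × 11.5⁴)/(8 × 144.0³ × 2.5)
    = 1.21381e+09 / 5.97197e+07 = 20.33 → 20 coils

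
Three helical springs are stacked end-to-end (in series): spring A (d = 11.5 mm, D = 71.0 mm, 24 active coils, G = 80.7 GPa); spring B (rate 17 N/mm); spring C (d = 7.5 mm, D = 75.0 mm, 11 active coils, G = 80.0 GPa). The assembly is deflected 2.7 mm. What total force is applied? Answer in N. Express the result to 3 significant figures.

10.6 N

k_A = Gd⁴/(8D³N_a) = (80.7×10³)(11.5⁴)/(8·71.0³·24) = 20.539 N/mm
k_C = Gd⁴/(8D³N_a) = (80.0×10³)(7.5⁴)/(8·75.0³·11) = 6.8182 N/mm
Series: 1/k_eq = 1/20.539 + 1/17 + 1/6.8182 = 0.25418; k_eq = 3.9343 N/mm
F = k_eq·δ = 3.9343·2.7 = 10.623 N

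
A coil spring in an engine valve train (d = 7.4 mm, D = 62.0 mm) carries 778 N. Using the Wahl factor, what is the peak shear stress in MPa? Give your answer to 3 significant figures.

356 MPa

Spring index C = D/d = 62.0/7.4 = 8.3784
K_W = (4C−1)/(4C−4) + 0.615/C = 32.514/29.514 + 0.0734 = 1.1751
τ₀ = 8FD/(πd³) = 8·778·62.0/(π·7.4³) = 385888/1273 = 303.12 MPa
τ_max = K·τ₀ = 1.1751 × 303.12 = 356.18 MPa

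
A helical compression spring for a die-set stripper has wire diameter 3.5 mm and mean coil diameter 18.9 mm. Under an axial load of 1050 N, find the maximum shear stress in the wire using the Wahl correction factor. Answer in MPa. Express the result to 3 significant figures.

1510 MPa

Spring index C = D/d = 18.9/3.5 = 5.4000
K_W = (4C−1)/(4C−4) + 0.615/C = 20.600/17.600 + 0.1139 = 1.2843
τ₀ = 8FD/(πd³) = 8·1050·18.9/(π·3.5³) = 158760/134.7 = 1178.7 MPa
τ_max = K·τ₀ = 1.2843 × 1178.7 = 1513.8 MPa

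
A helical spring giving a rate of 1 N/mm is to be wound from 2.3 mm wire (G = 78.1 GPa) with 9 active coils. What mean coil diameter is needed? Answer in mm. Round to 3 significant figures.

D = (Gd⁴/(8N_a·k))^(1/3) = (78.1×10³·2.3⁴/(8·9·1))^(1/3)
  = (30355)^(1/3) = 31.1944 mm

31.2 mm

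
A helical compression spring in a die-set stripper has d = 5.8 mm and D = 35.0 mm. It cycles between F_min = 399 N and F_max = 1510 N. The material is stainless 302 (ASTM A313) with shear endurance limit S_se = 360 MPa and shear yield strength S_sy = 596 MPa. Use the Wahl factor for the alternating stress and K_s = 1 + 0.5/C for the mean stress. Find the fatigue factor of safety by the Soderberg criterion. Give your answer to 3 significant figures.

C = D/d = 35.0/5.8 = 6.0345; K_W = (4C−1)/(4C−4)+0.615/C = 1.2509; K_s = 1+0.5/C = 1.0829
F_a = (F_max−F_min)/2 = 555.5 N; F_m = (F_max+F_min)/2 = 954.5 N
τ_a = K_W·8F_aD/(πd³) = 1.2509 × 253.75 = 317.41 MPa
τ_m = K_s·8F_mD/(πd³) = 1.0829 × 436.01 = 472.14 MPa
Soderberg: 1/n_f = τ_a/S_se + τ_m/S_sy = 317.41/360 + 472.14/596 = 0.88171 + 0.79218 = 1.6739
n_f = 1/1.6739 = 0.5974

0.597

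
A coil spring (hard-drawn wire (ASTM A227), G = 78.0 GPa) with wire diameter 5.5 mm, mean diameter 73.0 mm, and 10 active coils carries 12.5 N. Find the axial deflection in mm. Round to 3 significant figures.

k = Gd⁴/(8D³N_a) = (78.0×10³)(5.5⁴)/(8·73.0³·10) = 2.2934 N/mm
δ = F/k = 12.5 / 2.2934 = 5.4503 mm

5.45 mm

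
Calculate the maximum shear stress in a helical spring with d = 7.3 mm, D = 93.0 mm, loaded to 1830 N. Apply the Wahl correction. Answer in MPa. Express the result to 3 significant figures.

Spring index C = D/d = 93.0/7.3 = 12.7397
K_W = (4C−1)/(4C−4) + 0.615/C = 49.959/46.959 + 0.0483 = 1.1122
τ₀ = 8FD/(πd³) = 8·1830·93.0/(π·7.3³) = 1.36152e+06/1222.1 = 1114.1 MPa
τ_max = K·τ₀ = 1.1122 × 1114.1 = 1239 MPa

1240 MPa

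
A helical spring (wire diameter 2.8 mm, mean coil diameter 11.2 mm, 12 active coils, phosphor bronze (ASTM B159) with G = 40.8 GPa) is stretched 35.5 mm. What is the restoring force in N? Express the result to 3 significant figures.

660 N

k = Gd⁴/(8D³N_a) = (40.8×10³)(2.8⁴)/(8·11.2³·12) = 18.594 N/mm
F = k·δ = 18.594 × 35.5 = 660.08 N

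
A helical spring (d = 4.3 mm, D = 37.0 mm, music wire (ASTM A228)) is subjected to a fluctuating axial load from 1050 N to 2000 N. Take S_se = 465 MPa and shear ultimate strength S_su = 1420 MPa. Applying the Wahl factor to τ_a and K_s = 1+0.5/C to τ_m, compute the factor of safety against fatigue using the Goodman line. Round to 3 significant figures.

C = D/d = 37.0/4.3 = 8.6047; K_W = (4C−1)/(4C−4)+0.615/C = 1.1701; K_s = 1+0.5/C = 1.0581
F_a = (F_max−F_min)/2 = 475 N; F_m = (F_max+F_min)/2 = 1525 N
τ_a = K_W·8F_aD/(πd³) = 1.1701 × 562.9 = 658.65 MPa
τ_m = K_s·8F_mD/(πd³) = 1.0581 × 1807.2 = 1912.2 MPa
Goodman: 1/n_f = τ_a/S_se + τ_m/S_su = 658.65/465 + 1912.2/1420 = 1.41644 + 1.34663 = 2.7631
n_f = 1/2.7631 = 0.3619

0.362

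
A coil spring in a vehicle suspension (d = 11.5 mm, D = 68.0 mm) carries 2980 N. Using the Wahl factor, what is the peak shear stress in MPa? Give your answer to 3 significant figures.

426 MPa

Spring index C = D/d = 68.0/11.5 = 5.9130
K_W = (4C−1)/(4C−4) + 0.615/C = 22.652/19.652 + 0.1040 = 1.2567
τ₀ = 8FD/(πd³) = 8·2980·68.0/(π·11.5³) = 1.62112e+06/4778 = 339.29 MPa
τ_max = K·τ₀ = 1.2567 × 339.29 = 426.37 MPa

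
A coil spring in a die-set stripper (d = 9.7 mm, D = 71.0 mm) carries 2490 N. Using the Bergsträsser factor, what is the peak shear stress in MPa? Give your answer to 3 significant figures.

587 MPa

Spring index C = D/d = 71.0/9.7 = 7.3196
K_B = (4C+2)/(4C−3) = 31.278/26.278 = 1.1903
τ₀ = 8FD/(πd³) = 8·2490·71.0/(π·9.7³) = 1.41432e+06/2867.2 = 493.27 MPa
τ_max = K·τ₀ = 1.1903 × 493.27 = 587.12 MPa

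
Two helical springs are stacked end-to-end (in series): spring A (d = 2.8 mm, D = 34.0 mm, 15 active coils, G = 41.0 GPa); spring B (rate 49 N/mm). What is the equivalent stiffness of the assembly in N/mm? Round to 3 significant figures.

0.529 N/mm

k_A = Gd⁴/(8D³N_a) = (41.0×10³)(2.8⁴)/(8·34.0³·15) = 0.53432 N/mm
Series: 1/k_eq = 1/0.53432 + 1/49 = 1.892; k_eq = 0.52855 N/mm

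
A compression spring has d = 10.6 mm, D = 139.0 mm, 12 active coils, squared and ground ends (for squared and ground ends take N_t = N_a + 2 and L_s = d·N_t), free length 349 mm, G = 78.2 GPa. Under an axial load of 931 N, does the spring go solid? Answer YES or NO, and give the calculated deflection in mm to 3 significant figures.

YES, δ = 243 mm

k = Gd⁴/(8D³N_a) = (78.2×10³)(10.6⁴)/(8·139.0³·12) = 3.8293 N/mm
N_t = 14; L_s = 10.6·14 = 148.4 mm; δ_solid = L₀ − L_s = 349 − 148.4 = 200.6 mm
δ = F/k = 931/3.8293 = 243.13 mm
δ ≥ δ_solid → spring goes solid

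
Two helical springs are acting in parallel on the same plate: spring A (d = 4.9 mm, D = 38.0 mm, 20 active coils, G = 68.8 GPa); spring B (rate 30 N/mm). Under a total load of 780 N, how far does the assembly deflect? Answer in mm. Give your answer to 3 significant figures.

22.6 mm

k_A = Gd⁴/(8D³N_a) = (68.8×10³)(4.9⁴)/(8·38.0³·20) = 4.5175 N/mm
Parallel: k_eq = 4.5175 + 30 = 34.518 N/mm
δ = F/k_eq = 780/34.518 = 22.597 mm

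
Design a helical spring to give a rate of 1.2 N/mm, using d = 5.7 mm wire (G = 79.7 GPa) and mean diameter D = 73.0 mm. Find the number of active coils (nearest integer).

N_a = Gd⁴/(8D³k) = (79.7×10³ × 5.7⁴)/(8 × 73.0³ × 1.2)
    = 8.41313e+07 / 3.73456e+06 = 22.53 → 23 coils

23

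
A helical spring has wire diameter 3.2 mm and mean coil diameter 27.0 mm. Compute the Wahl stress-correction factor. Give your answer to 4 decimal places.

1.1737

C = D/d = 27.0/3.2 = 8.4375
K_W = (4C−1)/(4C−4) + 0.615/C = 32.750/29.750 + 0.0729 = 1.1737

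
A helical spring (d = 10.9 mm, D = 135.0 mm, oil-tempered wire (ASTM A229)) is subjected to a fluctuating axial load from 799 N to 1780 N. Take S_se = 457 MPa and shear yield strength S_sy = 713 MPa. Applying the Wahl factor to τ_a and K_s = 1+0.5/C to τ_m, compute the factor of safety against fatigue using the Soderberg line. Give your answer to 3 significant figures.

1.22

C = D/d = 135.0/10.9 = 12.3853; K_W = (4C−1)/(4C−4)+0.615/C = 1.1155; K_s = 1+0.5/C = 1.0404
F_a = (F_max−F_min)/2 = 490.5 N; F_m = (F_max+F_min)/2 = 1289.5 N
τ_a = K_W·8F_aD/(πd³) = 1.1155 × 130.21 = 145.25 MPa
τ_m = K_s·8F_mD/(πd³) = 1.0404 × 342.31 = 356.13 MPa
Soderberg: 1/n_f = τ_a/S_se + τ_m/S_sy = 145.25/457 + 356.13/713 = 0.31783 + 0.49948 = 0.81731
n_f = 1/0.81731 = 1.224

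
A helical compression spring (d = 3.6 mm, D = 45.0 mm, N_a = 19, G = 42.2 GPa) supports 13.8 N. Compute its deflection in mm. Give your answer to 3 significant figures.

27.0 mm

k = Gd⁴/(8D³N_a) = (42.2×10³)(3.6⁴)/(8·45.0³·19) = 0.51173 N/mm
δ = F/k = 13.8 / 0.51173 = 26.967 mm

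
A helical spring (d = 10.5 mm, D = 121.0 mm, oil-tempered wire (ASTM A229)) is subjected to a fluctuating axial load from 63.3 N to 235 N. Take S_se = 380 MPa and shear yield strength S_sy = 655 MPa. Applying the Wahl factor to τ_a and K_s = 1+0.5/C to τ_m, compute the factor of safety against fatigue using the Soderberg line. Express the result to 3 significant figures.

C = D/d = 121.0/10.5 = 11.5238; K_W = (4C−1)/(4C−4)+0.615/C = 1.1246; K_s = 1+0.5/C = 1.0434
F_a = (F_max−F_min)/2 = 85.85 N; F_m = (F_max+F_min)/2 = 149.15 N
τ_a = K_W·8F_aD/(πd³) = 1.1246 × 22.851 = 25.699 MPa
τ_m = K_s·8F_mD/(πd³) = 1.0434 × 39.699 = 41.422 MPa
Soderberg: 1/n_f = τ_a/S_se + τ_m/S_sy = 25.699/380 + 41.422/655 = 0.06763 + 0.06324 = 0.13087
n_f = 1/0.13087 = 7.641

7.64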